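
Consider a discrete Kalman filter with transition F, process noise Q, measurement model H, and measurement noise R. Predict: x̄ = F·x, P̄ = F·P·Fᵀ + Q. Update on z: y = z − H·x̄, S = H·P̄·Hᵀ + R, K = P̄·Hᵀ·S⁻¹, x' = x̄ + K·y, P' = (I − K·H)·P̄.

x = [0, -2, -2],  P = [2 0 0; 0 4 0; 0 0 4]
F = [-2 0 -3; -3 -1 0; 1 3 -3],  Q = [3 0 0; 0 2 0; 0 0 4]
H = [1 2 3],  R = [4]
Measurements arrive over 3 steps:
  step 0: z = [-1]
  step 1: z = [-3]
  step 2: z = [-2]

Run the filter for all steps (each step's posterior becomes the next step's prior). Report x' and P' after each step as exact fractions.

step 0: x' = [3401/873, 560/291, -2530/873], P' = [13142/873 3158/291 -10474/873; 3158/291 2324/97 -5698/291; -10474/873 -5698/291 15194/873]
step 1: x' = [-94022/36301, -40175847/4537625, 5240167/907525], P' = [473940/36301 1121246/36301 -900156/36301; 1121246/36301 499037428/4537625 -76063258/907525; -900156/36301 -76063258/907525 11737928/181505]
step 2: x' = [55356363658/36333916789, 82786508097/36333916789, -98100316454/36333916789], P' = [883764151156/109001750367 493125714358/36333916789 -1263764313548/109001750367; 493125714358/36333916789 1795331204038/36333916789 -1367237580134/36333916789; -1263764313548/109001750367 -1367237580134/36333916789 3210425110408/109001750367]

step 0: x̄ = F·x = [6, 2, 0]
step 0: P̄ = F·P·Fᵀ + Q = [47 12 32; 12 24 -18; 32 -18 78]
step 0: y = z − H·x̄ = [-11]
step 0: S = H·P̄·Hᵀ + R = [873]
step 0: K = P̄·Hᵀ·S⁻¹ = [167/873; 2/291; 230/873]
step 0: x' = x̄ + K·y = [3401/873, 560/291, -2530/873]
step 0: P' = (I − K·H)·P̄ = [13142/873 3158/291 -10474/873; 3158/291 2324/97 -5698/291; -10474/873 -5698/291 15194/873]
step 1: x̄ = F·x = [788/873, -3961/291, 16031/873]
step 1: P̄ = F·P·Fᵀ + Q = [66245/873 -15916/291 176042/873; -15916/291 21976/97 -114154/291; 176042/873 -114154/291 769004/873]
step 1: y = z − H·x̄ = [-27734/873]
step 1: S = H·P̄·Hᵀ + R = [4537625/873]
step 1: K = P̄·Hᵀ·S⁻¹ = [3991/36301; -679566/4537625; 359626/907525]
step 1: x' = x̄ + K·y = [-94022/36301, -40175847/4537625, 5240167/907525]
step 1: P' = (I − K·H)·P̄ = [473940/36301 1121246/36301 -900156/36301; 1121246/36301 499037428/4537625 -76063258/907525; -900156/36301 -76063258/907525 11737928/181505]
step 2: x̄ = F·x = [-11019401/907525, 75434097/4537625, -210882796/4537625]
step 2: P̄ = F·P·Fᵀ + Q = [61655307/181505 -303571574/907525 953380482/907525; -303571574/907525 1882229678/4537625 -5230021654/4537625; 953380482/907525 -5230021654/4537625 15571508372/4537625]
step 2: y = z − H·x̄ = [527801949/4537625]
step 2: S = H·P̄·Hᵀ + R = [109001750367/4537625]
step 2: K = P̄·Hᵀ·S⁻¹ = [12806374165/109001750367; -4481154492/36333916789; 41021384218/109001750367]
step 2: x' = x̄ + K·y = [55356363658/36333916789, 82786508097/36333916789, -98100316454/36333916789]
step 2: P' = (I − K·H)·P̄ = [883764151156/109001750367 493125714358/36333916789 -1263764313548/109001750367; 493125714358/36333916789 1795331204038/36333916789 -1367237580134/36333916789; -1263764313548/109001750367 -1367237580134/36333916789 3210425110408/109001750367]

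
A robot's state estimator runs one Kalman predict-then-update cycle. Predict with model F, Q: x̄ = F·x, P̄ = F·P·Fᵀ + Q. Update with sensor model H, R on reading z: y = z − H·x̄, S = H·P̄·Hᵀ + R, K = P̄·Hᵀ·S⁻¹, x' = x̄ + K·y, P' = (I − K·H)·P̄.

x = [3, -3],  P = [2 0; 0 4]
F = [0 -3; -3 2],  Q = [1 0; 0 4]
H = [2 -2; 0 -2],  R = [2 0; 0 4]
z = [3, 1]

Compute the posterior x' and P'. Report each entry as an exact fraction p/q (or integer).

x' = [1132/1945, -1764/1945]
P' = [2527/1945 1636/1945; 1636/1945 1698/1945]

x̄ = F·x = [9, -15]
P̄ = F·P·Fᵀ + Q = [37 -24; -24 38]
y = z − H·x̄ = [-45, -29]
S = H·P̄·Hᵀ + R = [494 248; 248 156]
K = P̄·Hᵀ·S⁻¹ = [891/1945 -818/1945; -62/1945 -849/1945]
x' = x̄ + K·y = [1132/1945, -1764/1945]
P' = (I − K·H)·P̄ = [2527/1945 1636/1945; 1636/1945 1698/1945]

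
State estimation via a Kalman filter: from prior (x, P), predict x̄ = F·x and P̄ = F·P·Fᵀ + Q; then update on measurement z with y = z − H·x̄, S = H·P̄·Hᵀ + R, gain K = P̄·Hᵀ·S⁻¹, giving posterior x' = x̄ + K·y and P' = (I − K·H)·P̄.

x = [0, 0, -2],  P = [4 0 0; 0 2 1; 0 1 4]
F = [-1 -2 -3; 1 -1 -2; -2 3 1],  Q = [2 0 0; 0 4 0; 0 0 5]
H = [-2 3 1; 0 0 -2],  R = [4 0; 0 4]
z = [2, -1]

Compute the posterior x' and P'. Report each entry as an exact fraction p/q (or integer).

x' = [43669/12788, 1533/556, 5857/12788]
P' = [181383/6394 5153/278 -2663/6394; 5153/278 3515/278 -167/278; -2663/6394 -167/278 6261/6394]

x̄ = F·x = [6, 4, -2]
P̄ = F·P·Fᵀ + Q = [62 31 -27; 31 30 -29; -27 -29 49]
y = z − H·x̄ = [4, -5]
S = H·P̄·Hᵀ + R = [133 -32; -32 200]
K = P̄·Hᵀ·S⁻¹ = [-1234/3197 2663/12788; 9/139 167/556; 8/3197 -6261/12788]
x' = x̄ + K·y = [43669/12788, 1533/556, 5857/12788]
P' = (I − K·H)·P̄ = [181383/6394 5153/278 -2663/6394; 5153/278 3515/278 -167/278; -2663/6394 -167/278 6261/6394]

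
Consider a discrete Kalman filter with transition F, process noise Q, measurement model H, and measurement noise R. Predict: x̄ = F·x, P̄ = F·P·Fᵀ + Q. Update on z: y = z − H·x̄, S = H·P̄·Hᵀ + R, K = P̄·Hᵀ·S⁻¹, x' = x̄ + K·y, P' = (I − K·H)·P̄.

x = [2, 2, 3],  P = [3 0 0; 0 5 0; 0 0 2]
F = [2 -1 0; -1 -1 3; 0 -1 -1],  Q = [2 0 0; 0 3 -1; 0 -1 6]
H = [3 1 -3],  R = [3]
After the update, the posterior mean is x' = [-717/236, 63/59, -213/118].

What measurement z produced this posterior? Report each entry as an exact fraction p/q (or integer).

z = [-3]

x̄ = F·x = [2, 5, -5]
P̄ = F·P·Fᵀ + Q = [19 -1 5; -1 29 -2; 5 -2 13]
S = H·P̄·Hᵀ + R = [236]
K = P̄·Hᵀ·S⁻¹ = [41/236; 8/59; -13/118]
x' − x̄ = [-1189/236, -232/59, 377/118] = K·y
y = (KᵀK)⁻¹·Kᵀ·(x' − x̄) = [-29]
z = y + H·x̄ = [-29] + [26] = [-3]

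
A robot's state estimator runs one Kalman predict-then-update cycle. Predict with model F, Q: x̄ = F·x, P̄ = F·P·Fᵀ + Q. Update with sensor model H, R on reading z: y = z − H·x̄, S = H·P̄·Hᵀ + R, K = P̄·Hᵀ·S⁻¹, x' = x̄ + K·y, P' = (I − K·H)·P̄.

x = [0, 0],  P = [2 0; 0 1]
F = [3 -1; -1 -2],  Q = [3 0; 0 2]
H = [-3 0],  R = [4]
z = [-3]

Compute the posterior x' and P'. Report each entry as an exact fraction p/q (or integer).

x' = [99/101, -18/101]
P' = [44/101 -8/101; -8/101 736/101]

x̄ = F·x = [0, 0]
P̄ = F·P·Fᵀ + Q = [22 -4; -4 8]
y = z − H·x̄ = [-3]
S = H·P̄·Hᵀ + R = [202]
K = P̄·Hᵀ·S⁻¹ = [-33/101; 6/101]
x' = x̄ + K·y = [99/101, -18/101]
P' = (I − K·H)·P̄ = [44/101 -8/101; -8/101 736/101]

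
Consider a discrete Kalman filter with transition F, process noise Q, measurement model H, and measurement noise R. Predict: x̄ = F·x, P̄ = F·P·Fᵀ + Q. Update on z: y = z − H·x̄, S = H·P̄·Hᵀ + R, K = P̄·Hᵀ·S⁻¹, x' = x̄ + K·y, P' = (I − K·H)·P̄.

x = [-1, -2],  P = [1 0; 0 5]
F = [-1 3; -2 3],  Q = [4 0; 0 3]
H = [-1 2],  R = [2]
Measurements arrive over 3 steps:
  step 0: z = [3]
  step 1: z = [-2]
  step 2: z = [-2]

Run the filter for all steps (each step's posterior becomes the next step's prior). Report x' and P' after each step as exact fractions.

step 0: x̄ = F·x = [-5, -4]
step 0: P̄ = F·P·Fᵀ + Q = [50 47; 47 52]
step 0: y = z − H·x̄ = [6]
step 0: S = H·P̄·Hᵀ + R = [72]
step 0: K = P̄·Hᵀ·S⁻¹ = [11/18; 19/24]
step 0: x' = x̄ + K·y = [-4/3, 3/4]
step 0: P' = (I − K·H)·P̄ = [208/9 73/6; 73/6 55/8]
step 1: x̄ = F·x = [43/12, 59/12]
step 1: P̄ = F·P·Fᵀ + Q = [1151/72 -101/72; -101/72 815/72]
step 1: y = z − H·x̄ = [-33/4]
step 1: S = H·P̄·Hᵀ + R = [551/8]
step 1: K = P̄·Hᵀ·S⁻¹ = [-451/1653; 577/1653]
step 1: x' = x̄ + K·y = [9644/1653, 3367/1653]
step 1: P' = (I − K·H)·P̄ = [17950/1653 8524/1653; 8524/1653 1613/551]
step 2: x̄ = F·x = [457/1653, -9187/1653]
step 2: P̄ = F·P·Fᵀ + Q = [16969/1653 2735/1653; 2735/1653 18022/1653]
step 2: y = z − H·x̄ = [5175/551]
step 2: S = H·P̄·Hᵀ + R = [27141/551]
step 2: K = P̄·Hᵀ·S⁻¹ = [-3833/27141; 3701/9047]
step 2: x' = x̄ + K·y = [-28496/27141, -46564/27141]
step 2: P' = (I − K·H)·P̄ = [251954/27141 122144/27141; 122144/27141 72175/27141]

step 0: x' = [-4/3, 3/4], P' = [208/9 73/6; 73/6 55/8]
step 1: x' = [9644/1653, 3367/1653], P' = [17950/1653 8524/1653; 8524/1653 1613/551]
step 2: x' = [-28496/27141, -46564/27141], P' = [251954/27141 122144/27141; 122144/27141 72175/27141]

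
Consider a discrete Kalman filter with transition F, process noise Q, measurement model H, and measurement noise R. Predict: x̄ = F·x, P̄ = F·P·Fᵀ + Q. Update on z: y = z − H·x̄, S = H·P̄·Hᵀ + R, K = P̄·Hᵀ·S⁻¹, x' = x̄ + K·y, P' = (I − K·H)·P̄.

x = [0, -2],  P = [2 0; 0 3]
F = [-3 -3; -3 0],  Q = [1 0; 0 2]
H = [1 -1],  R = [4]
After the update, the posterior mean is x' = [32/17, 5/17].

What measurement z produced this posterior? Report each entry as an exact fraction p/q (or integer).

z = [1]

x̄ = F·x = [6, 0]
P̄ = F·P·Fᵀ + Q = [46 18; 18 20]
S = H·P̄·Hᵀ + R = [34]
K = P̄·Hᵀ·S⁻¹ = [14/17; -1/17]
x' − x̄ = [-70/17, 5/17] = K·y
y = (KᵀK)⁻¹·Kᵀ·(x' − x̄) = [-5]
z = y + H·x̄ = [-5] + [6] = [1]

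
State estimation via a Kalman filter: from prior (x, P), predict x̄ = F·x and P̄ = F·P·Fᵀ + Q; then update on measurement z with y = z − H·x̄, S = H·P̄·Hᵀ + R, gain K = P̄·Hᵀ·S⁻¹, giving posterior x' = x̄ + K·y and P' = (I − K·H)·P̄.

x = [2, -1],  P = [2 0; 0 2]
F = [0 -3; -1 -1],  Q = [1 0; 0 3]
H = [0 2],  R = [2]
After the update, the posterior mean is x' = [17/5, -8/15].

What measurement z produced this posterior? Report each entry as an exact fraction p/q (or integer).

x̄ = F·x = [3, -1]
P̄ = F·P·Fᵀ + Q = [19 6; 6 7]
S = H·P̄·Hᵀ + R = [30]
K = P̄·Hᵀ·S⁻¹ = [2/5; 7/15]
x' − x̄ = [2/5, 7/15] = K·y
y = (KᵀK)⁻¹·Kᵀ·(x' − x̄) = [1]
z = y + H·x̄ = [1] + [-2] = [-1]

z = [-1]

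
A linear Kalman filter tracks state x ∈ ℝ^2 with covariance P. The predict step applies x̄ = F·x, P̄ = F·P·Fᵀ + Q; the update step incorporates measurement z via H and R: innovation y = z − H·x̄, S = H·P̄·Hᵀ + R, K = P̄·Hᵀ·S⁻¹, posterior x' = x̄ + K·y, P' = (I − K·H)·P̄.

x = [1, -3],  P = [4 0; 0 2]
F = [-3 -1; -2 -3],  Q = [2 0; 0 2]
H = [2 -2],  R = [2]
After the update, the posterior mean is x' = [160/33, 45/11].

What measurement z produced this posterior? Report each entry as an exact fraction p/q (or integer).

z = [2]

x̄ = F·x = [0, 7]
P̄ = F·P·Fᵀ + Q = [40 30; 30 36]
S = H·P̄·Hᵀ + R = [66]
K = P̄·Hᵀ·S⁻¹ = [10/33; -2/11]
x' − x̄ = [160/33, -32/11] = K·y
y = (KᵀK)⁻¹·Kᵀ·(x' − x̄) = [16]
z = y + H·x̄ = [16] + [-14] = [2]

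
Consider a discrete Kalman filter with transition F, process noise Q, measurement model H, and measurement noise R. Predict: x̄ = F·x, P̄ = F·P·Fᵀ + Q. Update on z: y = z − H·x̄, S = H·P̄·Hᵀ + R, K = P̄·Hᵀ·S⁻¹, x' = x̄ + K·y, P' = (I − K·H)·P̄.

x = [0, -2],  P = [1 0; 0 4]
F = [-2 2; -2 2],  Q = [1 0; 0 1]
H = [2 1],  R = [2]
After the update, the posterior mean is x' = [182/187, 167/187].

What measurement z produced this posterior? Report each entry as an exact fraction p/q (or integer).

z = [3]

x̄ = F·x = [-4, -4]
P̄ = F·P·Fᵀ + Q = [21 20; 20 21]
S = H·P̄·Hᵀ + R = [187]
K = P̄·Hᵀ·S⁻¹ = [62/187; 61/187]
x' − x̄ = [930/187, 915/187] = K·y
y = (KᵀK)⁻¹·Kᵀ·(x' − x̄) = [15]
z = y + H·x̄ = [15] + [-12] = [3]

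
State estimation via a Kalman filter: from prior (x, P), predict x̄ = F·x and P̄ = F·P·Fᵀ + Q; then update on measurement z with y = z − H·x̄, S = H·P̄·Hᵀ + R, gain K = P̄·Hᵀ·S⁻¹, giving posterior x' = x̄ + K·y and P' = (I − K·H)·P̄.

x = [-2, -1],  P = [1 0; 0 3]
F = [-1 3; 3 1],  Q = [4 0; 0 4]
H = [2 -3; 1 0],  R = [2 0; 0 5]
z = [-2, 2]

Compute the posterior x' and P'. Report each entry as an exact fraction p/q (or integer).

x̄ = F·x = [-1, -7]
P̄ = F·P·Fᵀ + Q = [32 6; 6 16]
y = z − H·x̄ = [-21, 3]
S = H·P̄·Hᵀ + R = [202 46; 46 37]
K = P̄·Hᵀ·S⁻¹ = [115/2679 2174/2679; -268/893 478/893]
x' = x̄ + K·y = [476/893, 811/893]
P' = (I − K·H)·P̄ = [10870/2679 2390/893; 2390/893 1772/893]

x' = [476/893, 811/893]
P' = [10870/2679 2390/893; 2390/893 1772/893]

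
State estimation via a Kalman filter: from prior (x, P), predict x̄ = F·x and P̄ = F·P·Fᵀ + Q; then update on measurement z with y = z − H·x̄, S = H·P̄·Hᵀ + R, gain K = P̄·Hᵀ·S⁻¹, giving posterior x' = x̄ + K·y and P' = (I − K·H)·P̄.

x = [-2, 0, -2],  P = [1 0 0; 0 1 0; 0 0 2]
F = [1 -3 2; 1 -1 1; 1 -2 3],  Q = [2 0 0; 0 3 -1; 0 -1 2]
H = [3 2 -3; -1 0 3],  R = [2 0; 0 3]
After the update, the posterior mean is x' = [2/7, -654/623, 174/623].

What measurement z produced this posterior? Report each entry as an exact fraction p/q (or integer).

z = [-2, 1]

x̄ = F·x = [-6, -4, -8]
P̄ = F·P·Fᵀ + Q = [20 8 19; 8 7 8; 19 8 25]
S = H·P̄·Hᵀ + R = [93 -25; -25 134]
K = P̄·Hᵀ·S⁻¹ = [39/133 44/133; 2276/11837 1838/11837; 1132/11837 5158/11837]
x' − x̄ = [44/7, 1838/623, 5158/623] = K·y
y = (KᵀK)⁻¹·Kᵀ·(x' − x̄) = [0, 19]
z = y + H·x̄ = [0, 19] + [-2, -18] = [-2, 1]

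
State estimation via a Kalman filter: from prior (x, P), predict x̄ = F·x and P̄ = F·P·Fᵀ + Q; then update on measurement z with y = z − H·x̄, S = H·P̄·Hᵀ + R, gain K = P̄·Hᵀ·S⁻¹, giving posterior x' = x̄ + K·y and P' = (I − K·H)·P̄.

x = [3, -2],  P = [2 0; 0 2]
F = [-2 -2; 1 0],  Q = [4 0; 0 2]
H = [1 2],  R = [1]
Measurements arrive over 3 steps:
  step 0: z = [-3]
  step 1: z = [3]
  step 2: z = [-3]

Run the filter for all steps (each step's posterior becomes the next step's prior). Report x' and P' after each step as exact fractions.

step 0: x̄ = F·x = [-2, 3]
step 0: P̄ = F·P·Fᵀ + Q = [20 -4; -4 4]
step 0: y = z − H·x̄ = [-7]
step 0: S = H·P̄·Hᵀ + R = [21]
step 0: K = P̄·Hᵀ·S⁻¹ = [4/7; 4/21]
step 0: x' = x̄ + K·y = [-6, 5/3]
step 0: P' = (I − K·H)·P̄ = [92/7 -44/7; -44/7 68/21]
step 1: x̄ = F·x = [26/3, -6]
step 1: P̄ = F·P·Fᵀ + Q = [404/21 -96/7; -96/7 106/7]
step 1: y = z − H·x̄ = [19/3]
step 1: S = H·P̄·Hᵀ + R = [545/21]
step 1: K = P̄·Hᵀ·S⁻¹ = [-172/545; 348/545]
step 1: x' = x̄ + K·y = [3634/545, -1066/545]
step 1: P' = (I − K·H)·P̄ = [9076/545 -4624/545; -4624/545 2486/545]
step 2: x̄ = F·x = [-5136/545, 3634/545]
step 2: P̄ = F·P·Fᵀ + Q = [11436/545 -8904/545; -8904/545 10166/545]
step 2: y = z − H·x̄ = [-3767/545]
step 2: S = H·P̄·Hᵀ + R = [17029/545]
step 2: K = P̄·Hᵀ·S⁻¹ = [-6372/17029; 11428/17029]
step 2: x' = x̄ + K·y = [-116436/17029, 34558/17029]
step 2: P' = (I − K·H)·P̄ = [282828/17029 -144600/17029; -144600/17029 78014/17029]

step 0: x' = [-6, 5/3], P' = [92/7 -44/7; -44/7 68/21]
step 1: x' = [3634/545, -1066/545], P' = [9076/545 -4624/545; -4624/545 2486/545]
step 2: x' = [-116436/17029, 34558/17029], P' = [282828/17029 -144600/17029; -144600/17029 78014/17029]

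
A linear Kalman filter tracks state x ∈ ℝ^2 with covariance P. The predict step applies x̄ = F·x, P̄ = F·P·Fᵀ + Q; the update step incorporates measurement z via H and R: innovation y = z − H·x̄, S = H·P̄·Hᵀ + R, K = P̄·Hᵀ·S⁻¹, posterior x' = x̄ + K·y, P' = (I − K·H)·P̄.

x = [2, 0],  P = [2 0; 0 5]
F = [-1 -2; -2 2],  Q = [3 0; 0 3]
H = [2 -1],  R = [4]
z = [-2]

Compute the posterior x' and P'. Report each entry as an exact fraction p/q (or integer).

x̄ = F·x = [-2, -4]
P̄ = F·P·Fᵀ + Q = [25 -16; -16 31]
y = z − H·x̄ = [-2]
S = H·P̄·Hᵀ + R = [199]
K = P̄·Hᵀ·S⁻¹ = [66/199; -63/199]
x' = x̄ + K·y = [-530/199, -670/199]
P' = (I − K·H)·P̄ = [619/199 974/199; 974/199 2200/199]

x' = [-530/199, -670/199]
P' = [619/199 974/199; 974/199 2200/199]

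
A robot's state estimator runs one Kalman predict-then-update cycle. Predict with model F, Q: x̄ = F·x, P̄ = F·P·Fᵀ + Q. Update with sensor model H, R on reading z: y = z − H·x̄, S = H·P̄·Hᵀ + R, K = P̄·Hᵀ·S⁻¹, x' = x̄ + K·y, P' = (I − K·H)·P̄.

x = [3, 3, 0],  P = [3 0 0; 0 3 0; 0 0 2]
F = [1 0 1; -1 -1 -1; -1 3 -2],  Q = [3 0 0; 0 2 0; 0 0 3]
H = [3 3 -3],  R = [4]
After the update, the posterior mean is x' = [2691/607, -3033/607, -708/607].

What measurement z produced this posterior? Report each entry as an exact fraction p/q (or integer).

z = [2]

x̄ = F·x = [3, -6, 6]
P̄ = F·P·Fᵀ + Q = [8 -5 -7; -5 10 -2; -7 -2 41]
S = H·P̄·Hᵀ + R = [607]
K = P̄·Hᵀ·S⁻¹ = [30/607; 21/607; -150/607]
x' − x̄ = [870/607, 609/607, -4350/607] = K·y
y = (KᵀK)⁻¹·Kᵀ·(x' − x̄) = [29]
z = y + H·x̄ = [29] + [-27] = [2]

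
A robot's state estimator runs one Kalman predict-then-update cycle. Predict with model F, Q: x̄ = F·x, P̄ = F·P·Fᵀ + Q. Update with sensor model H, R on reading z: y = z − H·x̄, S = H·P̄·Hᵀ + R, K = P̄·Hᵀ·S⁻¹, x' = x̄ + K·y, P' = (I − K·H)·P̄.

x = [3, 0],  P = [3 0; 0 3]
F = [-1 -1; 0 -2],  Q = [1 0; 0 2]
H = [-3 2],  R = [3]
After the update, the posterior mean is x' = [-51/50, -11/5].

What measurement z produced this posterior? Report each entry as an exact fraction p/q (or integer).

x̄ = F·x = [-3, 0]
P̄ = F·P·Fᵀ + Q = [7 6; 6 14]
S = H·P̄·Hᵀ + R = [50]
K = P̄·Hᵀ·S⁻¹ = [-9/50; 1/5]
x' − x̄ = [99/50, -11/5] = K·y
y = (KᵀK)⁻¹·Kᵀ·(x' − x̄) = [-11]
z = y + H·x̄ = [-11] + [9] = [-2]

z = [-2]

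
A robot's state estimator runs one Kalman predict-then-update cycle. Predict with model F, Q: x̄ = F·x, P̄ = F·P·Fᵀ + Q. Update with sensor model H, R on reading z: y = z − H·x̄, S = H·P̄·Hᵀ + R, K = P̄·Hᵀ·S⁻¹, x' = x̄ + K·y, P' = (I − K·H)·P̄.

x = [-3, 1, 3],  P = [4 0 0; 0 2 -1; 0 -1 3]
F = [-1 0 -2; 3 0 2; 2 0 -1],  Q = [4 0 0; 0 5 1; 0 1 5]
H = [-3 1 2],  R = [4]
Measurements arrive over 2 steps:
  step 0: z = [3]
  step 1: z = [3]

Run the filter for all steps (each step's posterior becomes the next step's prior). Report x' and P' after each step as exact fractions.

step 0: x̄ = F·x = [-3, -3, -9]
step 0: P̄ = F·P·Fᵀ + Q = [20 -24 -2; -24 53 19; -2 19 24]
step 0: y = z − H·x̄ = [15]
step 0: S = H·P̄·Hᵀ + R = [577]
step 0: K = P̄·Hᵀ·S⁻¹ = [-88/577; 163/577; 73/577]
step 0: x' = x̄ + K·y = [-3051/577, 714/577, -4098/577]
step 0: P' = (I − K·H)·P̄ = [3796/577 496/577 5270/577; 496/577 4012/577 -936/577; 5270/577 -936/577 8519/577]
step 1: x̄ = F·x = [11247/577, -17349/577, -2004/577]
step 1: P̄ = F·P·Fᵀ + Q = [61260/577 -87624/577 -6364/577; -87624/577 134365/577 11585/577; -6364/577 11585/577 5508/577]
step 1: y = z − H·x̄ = [56829/577]
step 1: S = H·P̄·Hᵀ + R = [1358497/577]
step 1: K = P̄·Hᵀ·S⁻¹ = [-284132/1358497; 420407/1358497; 41693/1358497]
step 1: x' = x̄ + K·y = [-1504197/1358497, 559350/1358497, -611883/1358497]
step 1: P' = (I − K·H)·P̄ = [4316348/1358497 717748/1358497 5547384/1358497; 717748/1358497 10038828/1358497 -3101978/1358497; 5547384/1358497 -3101978/1358497 9955451/1358497]

step 0: x' = [-3051/577, 714/577, -4098/577], P' = [3796/577 496/577 5270/577; 496/577 4012/577 -936/577; 5270/577 -936/577 8519/577]
step 1: x' = [-1504197/1358497, 559350/1358497, -611883/1358497], P' = [4316348/1358497 717748/1358497 5547384/1358497; 717748/1358497 10038828/1358497 -3101978/1358497; 5547384/1358497 -3101978/1358497 9955451/1358497]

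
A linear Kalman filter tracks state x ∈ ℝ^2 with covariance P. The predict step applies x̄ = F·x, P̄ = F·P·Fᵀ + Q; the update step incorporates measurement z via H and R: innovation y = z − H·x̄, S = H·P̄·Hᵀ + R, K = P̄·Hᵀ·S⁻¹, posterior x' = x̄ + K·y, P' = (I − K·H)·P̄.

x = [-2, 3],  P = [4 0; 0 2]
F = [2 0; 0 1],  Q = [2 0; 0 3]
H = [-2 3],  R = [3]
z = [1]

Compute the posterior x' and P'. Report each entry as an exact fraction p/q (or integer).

x' = [4/5, 1]
P' = [36/5 9/2; 9/2 25/8]

x̄ = F·x = [-4, 3]
P̄ = F·P·Fᵀ + Q = [18 0; 0 5]
y = z − H·x̄ = [-16]
S = H·P̄·Hᵀ + R = [120]
K = P̄·Hᵀ·S⁻¹ = [-3/10; 1/8]
x' = x̄ + K·y = [4/5, 1]
P' = (I − K·H)·P̄ = [36/5 9/2; 9/2 25/8]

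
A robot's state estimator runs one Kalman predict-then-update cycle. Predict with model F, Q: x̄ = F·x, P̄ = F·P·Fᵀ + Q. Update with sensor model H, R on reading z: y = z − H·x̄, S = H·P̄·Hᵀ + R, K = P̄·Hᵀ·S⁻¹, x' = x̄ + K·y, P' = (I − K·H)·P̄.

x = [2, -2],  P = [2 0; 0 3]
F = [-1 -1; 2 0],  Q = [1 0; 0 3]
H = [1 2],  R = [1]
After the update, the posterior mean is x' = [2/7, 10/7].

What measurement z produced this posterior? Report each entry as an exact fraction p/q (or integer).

x̄ = F·x = [0, 4]
P̄ = F·P·Fᵀ + Q = [6 -4; -4 11]
S = H·P̄·Hᵀ + R = [35]
K = P̄·Hᵀ·S⁻¹ = [-2/35; 18/35]
x' − x̄ = [2/7, -18/7] = K·y
y = (KᵀK)⁻¹·Kᵀ·(x' − x̄) = [-5]
z = y + H·x̄ = [-5] + [8] = [3]

z = [3]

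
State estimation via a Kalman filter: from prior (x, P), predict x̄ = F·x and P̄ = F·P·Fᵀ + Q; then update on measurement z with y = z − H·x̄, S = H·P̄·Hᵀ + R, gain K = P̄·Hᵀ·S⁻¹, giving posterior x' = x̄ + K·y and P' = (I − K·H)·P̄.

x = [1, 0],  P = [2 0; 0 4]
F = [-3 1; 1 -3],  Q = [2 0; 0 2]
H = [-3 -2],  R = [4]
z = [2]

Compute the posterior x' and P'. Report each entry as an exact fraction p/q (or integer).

x̄ = F·x = [-3, 1]
P̄ = F·P·Fᵀ + Q = [24 -18; -18 40]
y = z − H·x̄ = [-5]
S = H·P̄·Hᵀ + R = [164]
K = P̄·Hᵀ·S⁻¹ = [-9/41; -13/82]
x' = x̄ + K·y = [-78/41, 147/82]
P' = (I − K·H)·P̄ = [660/41 -972/41; -972/41 1471/41]

x' = [-78/41, 147/82]
P' = [660/41 -972/41; -972/41 1471/41]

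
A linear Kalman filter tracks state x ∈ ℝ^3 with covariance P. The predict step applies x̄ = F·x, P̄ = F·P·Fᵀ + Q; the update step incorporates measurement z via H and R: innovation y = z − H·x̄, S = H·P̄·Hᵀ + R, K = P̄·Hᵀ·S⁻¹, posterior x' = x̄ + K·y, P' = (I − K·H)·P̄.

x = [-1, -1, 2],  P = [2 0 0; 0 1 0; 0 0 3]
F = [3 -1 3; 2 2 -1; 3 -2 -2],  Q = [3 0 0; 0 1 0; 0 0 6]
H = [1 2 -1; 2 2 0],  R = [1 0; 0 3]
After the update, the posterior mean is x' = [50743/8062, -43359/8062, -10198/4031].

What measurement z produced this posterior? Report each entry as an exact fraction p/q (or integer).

x̄ = F·x = [4, -6, -5]
P̄ = F·P·Fᵀ + Q = [49 1 2; 1 16 14; 2 14 40]
S = H·P̄·Hᵀ + R = [98 136; 136 271]
K = P̄·Hᵀ·S⁻¹ = [-321/8062 1568/4031; 525/8062 374/4031; -3531/4031 2248/4031]
x' − x̄ = [18495/8062, 5013/8062, 9957/4031] = K·y
y = (KᵀK)⁻¹·Kᵀ·(x' − x̄) = [1, 6]
z = y + H·x̄ = [1, 6] + [-3, -4] = [-2, 2]

z = [-2, 2]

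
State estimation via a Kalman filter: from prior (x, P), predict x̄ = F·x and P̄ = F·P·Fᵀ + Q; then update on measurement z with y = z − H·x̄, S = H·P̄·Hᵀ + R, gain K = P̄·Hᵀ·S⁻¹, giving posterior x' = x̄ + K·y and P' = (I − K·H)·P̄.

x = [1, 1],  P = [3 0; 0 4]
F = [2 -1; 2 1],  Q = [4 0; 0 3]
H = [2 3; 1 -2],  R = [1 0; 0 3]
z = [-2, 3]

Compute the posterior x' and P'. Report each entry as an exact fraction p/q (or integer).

x̄ = F·x = [1, 3]
P̄ = F·P·Fᵀ + Q = [20 8; 8 19]
y = z − H·x̄ = [-13, 8]
S = H·P̄·Hᵀ + R = [348 -82; -82 67]
K = P̄·Hᵀ·S⁻¹ = [577/2074 415/1037; 143/976 -131/488]
x' = x̄ + K·y = [1213/2074, -1027/976]
P' = (I − K·H)·P̄ = [616/1037 -37/122; -37/122 245/976]

x' = [1213/2074, -1027/976]
P' = [616/1037 -37/122; -37/122 245/976]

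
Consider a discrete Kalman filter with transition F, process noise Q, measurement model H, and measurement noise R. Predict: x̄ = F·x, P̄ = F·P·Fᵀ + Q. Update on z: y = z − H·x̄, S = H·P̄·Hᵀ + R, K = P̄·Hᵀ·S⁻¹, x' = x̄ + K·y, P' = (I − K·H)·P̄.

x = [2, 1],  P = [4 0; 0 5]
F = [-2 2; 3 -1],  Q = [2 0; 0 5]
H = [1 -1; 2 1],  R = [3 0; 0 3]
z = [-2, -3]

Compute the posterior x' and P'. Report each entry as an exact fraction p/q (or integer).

x̄ = F·x = [-2, 5]
P̄ = F·P·Fᵀ + Q = [38 -34; -34 46]
y = z − H·x̄ = [5, -4]
S = H·P̄·Hᵀ + R = [155 64; 64 65]
K = P̄·Hᵀ·S⁻¹ = [664/1993 634/1993; -1264/1993 570/1993]
x' = x̄ + K·y = [-3202/1993, 1365/1993]
P' = (I − K·H)·P̄ = [1298/1993 -694/1993; -694/1993 3098/1993]

x' = [-3202/1993, 1365/1993]
P' = [1298/1993 -694/1993; -694/1993 3098/1993]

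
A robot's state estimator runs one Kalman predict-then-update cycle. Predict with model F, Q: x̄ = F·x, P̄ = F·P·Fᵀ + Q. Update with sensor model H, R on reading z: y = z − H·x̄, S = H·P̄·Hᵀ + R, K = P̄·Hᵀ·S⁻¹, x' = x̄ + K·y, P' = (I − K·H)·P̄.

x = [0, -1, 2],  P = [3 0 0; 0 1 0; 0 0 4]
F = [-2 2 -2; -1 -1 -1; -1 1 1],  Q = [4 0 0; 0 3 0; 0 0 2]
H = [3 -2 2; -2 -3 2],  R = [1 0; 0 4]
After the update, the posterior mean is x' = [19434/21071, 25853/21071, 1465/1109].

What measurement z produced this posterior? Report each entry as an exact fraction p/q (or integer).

z = [3, -3]

x̄ = F·x = [-6, -1, 1]
P̄ = F·P·Fᵀ + Q = [36 12 0; 12 11 -2; 0 -2 10]
S = H·P̄·Hᵀ + R = [281 -150; -150 455]
K = P̄·Hᵀ·S⁻¹ = [4404/21071 -17748/105355; -920/21071 -15641/105355; 156/1109 574/5545]
x' − x̄ = [145860/21071, 46924/21071, 356/1109] = K·y
y = (KᵀK)⁻¹·Kᵀ·(x' − x̄) = [17, -20]
z = y + H·x̄ = [17, -20] + [-14, 17] = [3, -3]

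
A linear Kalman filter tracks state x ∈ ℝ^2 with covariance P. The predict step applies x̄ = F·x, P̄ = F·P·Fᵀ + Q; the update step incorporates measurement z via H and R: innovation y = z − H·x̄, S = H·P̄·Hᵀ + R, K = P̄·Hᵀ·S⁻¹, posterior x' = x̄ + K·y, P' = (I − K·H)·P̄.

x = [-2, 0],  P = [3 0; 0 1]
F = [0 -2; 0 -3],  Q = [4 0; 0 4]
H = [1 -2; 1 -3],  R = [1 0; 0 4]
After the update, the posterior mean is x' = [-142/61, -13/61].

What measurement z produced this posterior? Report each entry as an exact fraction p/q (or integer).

x̄ = F·x = [0, 0]
P̄ = F·P·Fᵀ + Q = [8 6; 6 13]
S = H·P̄·Hᵀ + R = [37 56; 56 93]
K = P̄·Hᵀ·S⁻¹ = [188/305 -146/305; -12/305 -101/305]
x' − x̄ = [-142/61, -13/61] = K·y
y = (KᵀK)⁻¹·Kᵀ·(x' − x̄) = [-3, 1]
z = y + H·x̄ = [-3, 1] + [0, 0] = [-3, 1]

z = [-3, 1]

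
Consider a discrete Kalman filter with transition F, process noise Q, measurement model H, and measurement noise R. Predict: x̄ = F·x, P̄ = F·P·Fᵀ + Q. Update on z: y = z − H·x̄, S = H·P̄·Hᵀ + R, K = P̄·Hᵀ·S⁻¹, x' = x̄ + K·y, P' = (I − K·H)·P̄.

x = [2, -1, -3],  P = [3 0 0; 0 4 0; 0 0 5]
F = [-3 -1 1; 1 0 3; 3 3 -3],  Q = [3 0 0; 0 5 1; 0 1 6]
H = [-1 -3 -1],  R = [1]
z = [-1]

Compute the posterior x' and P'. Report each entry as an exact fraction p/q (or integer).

x' = [-2738/349, -103/349, 3378/349]
P' = [13602/349 1704/349 -18711/349; 1704/349 1597/349 -6365/349; -18711/349 -6365/349 37761/349]

x̄ = F·x = [-8, -7, 12]
P̄ = F·P·Fᵀ + Q = [39 6 -54; 6 53 -35; -54 -35 114]
y = z − H·x̄ = [-18]
S = H·P̄·Hᵀ + R = [349]
K = P̄·Hᵀ·S⁻¹ = [-3/349; -130/349; 45/349]
x' = x̄ + K·y = [-2738/349, -103/349, 3378/349]
P' = (I − K·H)·P̄ = [13602/349 1704/349 -18711/349; 1704/349 1597/349 -6365/349; -18711/349 -6365/349 37761/349]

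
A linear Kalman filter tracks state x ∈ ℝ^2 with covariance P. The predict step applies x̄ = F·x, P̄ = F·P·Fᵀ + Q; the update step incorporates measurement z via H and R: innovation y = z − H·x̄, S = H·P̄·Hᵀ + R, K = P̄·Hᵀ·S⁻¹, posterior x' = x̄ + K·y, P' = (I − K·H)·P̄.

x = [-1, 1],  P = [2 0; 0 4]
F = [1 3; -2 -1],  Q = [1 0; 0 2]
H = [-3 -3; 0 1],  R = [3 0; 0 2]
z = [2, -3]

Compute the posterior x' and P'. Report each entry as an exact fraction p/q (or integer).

x' = [468/253, -620/253]
P' = [527/253 -443/253; -443/253 442/253]

x̄ = F·x = [2, 1]
P̄ = F·P·Fᵀ + Q = [39 -16; -16 14]
y = z − H·x̄ = [11, -4]
S = H·P̄·Hᵀ + R = [192 6; 6 16]
K = P̄·Hᵀ·S⁻¹ = [-84/253 -443/506; 1/253 221/253]
x' = x̄ + K·y = [468/253, -620/253]
P' = (I − K·H)·P̄ = [527/253 -443/253; -443/253 442/253]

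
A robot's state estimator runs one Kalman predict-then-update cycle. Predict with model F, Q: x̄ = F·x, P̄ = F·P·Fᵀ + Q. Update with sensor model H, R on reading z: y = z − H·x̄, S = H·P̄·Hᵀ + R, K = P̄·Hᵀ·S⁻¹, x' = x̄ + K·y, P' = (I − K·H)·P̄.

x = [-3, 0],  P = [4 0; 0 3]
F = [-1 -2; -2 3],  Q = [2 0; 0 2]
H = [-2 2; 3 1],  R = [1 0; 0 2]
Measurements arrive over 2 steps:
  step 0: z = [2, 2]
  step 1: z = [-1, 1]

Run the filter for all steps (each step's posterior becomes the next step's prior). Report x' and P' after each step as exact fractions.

step 0: x̄ = F·x = [3, 6]
step 0: P̄ = F·P·Fᵀ + Q = [18 -10; -10 45]
step 0: y = z − H·x̄ = [-4, -13]
step 0: S = H·P̄·Hᵀ + R = [333 -58; -58 149]
step 0: K = P̄·Hᵀ·S⁻¹ = [-5792/46253 11404/46253; 17260/46253 11375/46253]
step 0: x' = x̄ + K·y = [13675/46253, 60603/46253]
step 0: P' = (I − K·H)·P̄ = [6426/46253 3530/46253; 3530/46253 12160/46253]
step 1: x̄ = F·x = [-134881/46253, 154459/46253]
step 1: P̄ = F·P·Fᵀ + Q = [161692/46253 -56578/46253; -56578/46253 185290/46253]
step 1: y = z − H·x̄ = [-27171/2011, 296437/46253]
step 1: S = H·P̄·Hᵀ + R = [82035/2011 -35908/2011; -35908/2011 1393556/46253]
step 1: K = P̄·Hᵀ·S⁻¹ = [-1375334/10525177 4842505/21050354; 285620/809629 178309/809629]
step 1: x' = x̄ + K·y = [6814435/21050354, -12572/809629]
step 1: P' = (I − K·H)·P̄ = [1382543/10525177 53452/809629; 53452/809629 196262/809629]

step 0: x' = [13675/46253, 60603/46253], P' = [6426/46253 3530/46253; 3530/46253 12160/46253]
step 1: x' = [6814435/21050354, -12572/809629], P' = [1382543/10525177 53452/809629; 53452/809629 196262/809629]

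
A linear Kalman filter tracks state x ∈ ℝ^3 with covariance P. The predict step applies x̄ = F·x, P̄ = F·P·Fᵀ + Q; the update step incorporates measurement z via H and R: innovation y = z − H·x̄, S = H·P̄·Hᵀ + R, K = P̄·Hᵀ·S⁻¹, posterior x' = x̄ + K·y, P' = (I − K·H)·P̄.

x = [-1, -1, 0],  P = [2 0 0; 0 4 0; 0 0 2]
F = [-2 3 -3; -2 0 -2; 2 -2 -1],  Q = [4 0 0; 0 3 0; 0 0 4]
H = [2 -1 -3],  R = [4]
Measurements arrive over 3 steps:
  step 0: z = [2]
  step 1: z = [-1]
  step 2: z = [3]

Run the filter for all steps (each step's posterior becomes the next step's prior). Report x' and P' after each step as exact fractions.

step 0: x' = [25/51, 192/85, -92/85], P' = [2878/153 602/51 422/51; 602/51 1494/85 166/85; 422/51 166/85 434/85]
step 1: x' = [961198/1237889, -987875/1237889, 1356948/1237889], P' = [40432792/1237889 79898544/1237889 -217664/1237889; 79898544/1237889 191750110/1237889 -10780502/1237889; -217664/1237889 -10780502/1237889 3680362/1237889]
step 2: x' = [-27386371533/15191159317, -77022364297/15191159317, -7741799308/15191159317], P' = [297065538520/15191159317 533526133672/15191159317 14667617080/15191159317; 533526133672/15191159317 1361976207014/15191159317 -96958407582/15191159317; 14667617080/15191159317 -96958407582/15191159317 44708095010/15191159317]

step 0: x̄ = F·x = [-1, 2, 0]
step 0: P̄ = F·P·Fᵀ + Q = [66 20 -26; 20 19 -4; -26 -4 30]
step 0: y = z − H·x̄ = [6]
step 0: S = H·P̄·Hᵀ + R = [765]
step 0: K = P̄·Hᵀ·S⁻¹ = [38/153; 11/255; -46/255]
step 0: x' = x̄ + K·y = [25/51, 192/85, -92/85]
step 0: P' = (I − K·H)·P̄ = [2878/153 602/51 422/51; 602/51 1494/85 166/85; 422/51 166/85 434/85]
step 1: x̄ = F·x = [2306/255, 302/255, -626/255]
step 1: P̄ = F·P·Fᵀ + Q = [157496/765 81152/765 -57056/765; 81152/765 126119/765 -20312/765; -57056/765 -20312/765 26726/765]
step 1: y = z − H·x̄ = [-379/15]
step 1: S = H·P̄·Hᵀ + R = [72817/45]
step 1: K = P̄·Hᵀ·S⁻¹ = [23824/72817; 5713/72817; -10234/72817]
step 1: x' = x̄ + K·y = [961198/1237889, -987875/1237889, 1356948/1237889]
step 1: P' = (I − K·H)·P̄ = [40432792/1237889 79898544/1237889 -217664/1237889; 79898544/1237889 191750110/1237889 -10780502/1237889; -217664/1237889 -10780502/1237889 3680362/1237889]
step 2: x̄ = F·x = [-8956865/1237889, -4636292/1237889, 2541198/1237889]
step 2: P̄ = F·P·Fᵀ + Q = [1158211512/1237889 -233071552/1237889 -533676152/1237889; -233071552/1237889 178424971/1237889 122537052/1237889; -533676152/1237889 122537052/1237889 255923822/1237889]
step 2: y = z − H·x̄ = [24614699/1237889]
step 2: S = H·P̄·Hᵀ + R = [15191159317/1237889]
step 2: K = P̄·Hᵀ·S⁻¹ = [4150523032/15191159317; -1012179231/15191159317; -1957660822/15191159317]
step 2: x' = x̄ + K·y = [-27386371533/15191159317, -77022364297/15191159317, -7741799308/15191159317]
step 2: P' = (I − K·H)·P̄ = [297065538520/15191159317 533526133672/15191159317 14667617080/15191159317; 533526133672/15191159317 1361976207014/15191159317 -96958407582/15191159317; 14667617080/15191159317 -96958407582/15191159317 44708095010/15191159317]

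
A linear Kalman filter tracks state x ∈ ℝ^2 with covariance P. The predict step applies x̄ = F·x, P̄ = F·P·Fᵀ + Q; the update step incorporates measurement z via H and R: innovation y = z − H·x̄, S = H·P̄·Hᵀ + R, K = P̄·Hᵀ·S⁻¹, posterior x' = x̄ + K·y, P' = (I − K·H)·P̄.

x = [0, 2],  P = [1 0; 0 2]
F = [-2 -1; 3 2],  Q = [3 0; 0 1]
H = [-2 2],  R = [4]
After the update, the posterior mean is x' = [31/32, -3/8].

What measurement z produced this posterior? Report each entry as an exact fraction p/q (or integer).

z = [-3]

x̄ = F·x = [-2, 4]
P̄ = F·P·Fᵀ + Q = [9 -10; -10 18]
S = H·P̄·Hᵀ + R = [192]
K = P̄·Hᵀ·S⁻¹ = [-19/96; 7/24]
x' − x̄ = [95/32, -35/8] = K·y
y = (KᵀK)⁻¹·Kᵀ·(x' − x̄) = [-15]
z = y + H·x̄ = [-15] + [12] = [-3]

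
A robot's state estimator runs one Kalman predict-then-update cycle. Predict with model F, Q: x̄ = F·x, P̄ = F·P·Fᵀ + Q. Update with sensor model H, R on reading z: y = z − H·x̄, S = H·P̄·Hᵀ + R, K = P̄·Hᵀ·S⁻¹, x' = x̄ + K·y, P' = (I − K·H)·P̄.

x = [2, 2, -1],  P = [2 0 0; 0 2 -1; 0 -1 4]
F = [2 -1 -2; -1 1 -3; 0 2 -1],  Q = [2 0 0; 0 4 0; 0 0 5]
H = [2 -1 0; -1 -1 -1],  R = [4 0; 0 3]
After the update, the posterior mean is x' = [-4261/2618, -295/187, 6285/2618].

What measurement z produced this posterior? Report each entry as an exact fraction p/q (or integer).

z = [-2, 1]

x̄ = F·x = [4, 3, 5]
P̄ = F·P·Fᵀ + Q = [24 17 7; 17 50 23; 7 23 21]
S = H·P̄·Hᵀ + R = [82 -6; -6 192]
K = P̄·Hᵀ·S⁻¹ = [472/1309 -625/2618; -43/187 -89/187; -339/2618 -353/1309]
x' − x̄ = [-14733/2618, -856/187, -6805/2618] = K·y
y = (KᵀK)⁻¹·Kᵀ·(x' − x̄) = [-7, 13]
z = y + H·x̄ = [-7, 13] + [5, -12] = [-2, 1]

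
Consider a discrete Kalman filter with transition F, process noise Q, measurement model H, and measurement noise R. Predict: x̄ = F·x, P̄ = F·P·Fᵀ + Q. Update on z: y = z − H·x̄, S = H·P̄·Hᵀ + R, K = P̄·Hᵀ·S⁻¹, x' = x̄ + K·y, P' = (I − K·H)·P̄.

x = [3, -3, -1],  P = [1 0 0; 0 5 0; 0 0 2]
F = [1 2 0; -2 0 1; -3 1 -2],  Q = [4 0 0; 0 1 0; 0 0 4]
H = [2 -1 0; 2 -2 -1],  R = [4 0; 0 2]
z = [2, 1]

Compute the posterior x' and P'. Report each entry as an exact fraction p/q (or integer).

x' = [-105/76, -7947/2546, 2088/1273]
P' = [159/76 83/38 -1/19; 83/38 4953/1273 -3782/1273; -1/19 -3782/1273 9066/1273]

x̄ = F·x = [-3, -7, -10]
P̄ = F·P·Fᵀ + Q = [25 -2 7; -2 7 2; 7 2 26]
y = z − H·x̄ = [1, -17]
S = H·P̄·Hᵀ + R = [119 114; 114 152]
K = P̄·Hᵀ·S⁻¹ = [1/2 -5/76; 8/67 -563/2546; 48/67 -818/1273]
x' = x̄ + K·y = [-105/76, -7947/2546, 2088/1273]
P' = (I − K·H)·P̄ = [159/76 83/38 -1/19; 83/38 4953/1273 -3782/1273; -1/19 -3782/1273 9066/1273]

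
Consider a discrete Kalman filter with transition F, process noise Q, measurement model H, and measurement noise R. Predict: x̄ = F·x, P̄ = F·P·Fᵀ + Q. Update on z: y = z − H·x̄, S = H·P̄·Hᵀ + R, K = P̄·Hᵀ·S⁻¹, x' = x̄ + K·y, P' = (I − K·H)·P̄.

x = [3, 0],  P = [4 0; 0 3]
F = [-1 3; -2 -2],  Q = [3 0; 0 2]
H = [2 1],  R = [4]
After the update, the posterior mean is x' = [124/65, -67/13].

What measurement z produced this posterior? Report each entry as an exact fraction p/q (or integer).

x̄ = F·x = [-3, -6]
P̄ = F·P·Fᵀ + Q = [34 -10; -10 30]
S = H·P̄·Hᵀ + R = [130]
K = P̄·Hᵀ·S⁻¹ = [29/65; 1/13]
x' − x̄ = [319/65, 11/13] = K·y
y = (KᵀK)⁻¹·Kᵀ·(x' − x̄) = [11]
z = y + H·x̄ = [11] + [-12] = [-1]

z = [-1]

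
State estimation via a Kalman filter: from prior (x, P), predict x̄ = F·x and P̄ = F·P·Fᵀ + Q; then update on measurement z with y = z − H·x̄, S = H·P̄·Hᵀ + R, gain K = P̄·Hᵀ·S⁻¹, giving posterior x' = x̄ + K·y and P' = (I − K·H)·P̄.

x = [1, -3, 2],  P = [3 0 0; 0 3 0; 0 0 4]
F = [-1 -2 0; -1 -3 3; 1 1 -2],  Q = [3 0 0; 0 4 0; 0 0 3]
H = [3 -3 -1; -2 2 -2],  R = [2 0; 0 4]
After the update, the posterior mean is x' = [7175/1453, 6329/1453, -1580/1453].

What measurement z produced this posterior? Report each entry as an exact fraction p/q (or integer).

z = [3, 1]

x̄ = F·x = [5, 14, -6]
P̄ = F·P·Fᵀ + Q = [18 21 -9; 21 70 -36; -9 -36 25]
S = H·P̄·Hᵀ + R = [279 -334; -334 504]
K = P̄·Hᵀ·S⁻¹ = [2004/7265 1674/7265; 209/7265 2589/7265; -1628/7265 -2578/7265]
x' − x̄ = [-90/1453, -14013/1453, 7138/1453] = K·y
y = (KᵀK)⁻¹·Kᵀ·(x' − x̄) = [24, -29]
z = y + H·x̄ = [24, -29] + [-21, 30] = [3, 1]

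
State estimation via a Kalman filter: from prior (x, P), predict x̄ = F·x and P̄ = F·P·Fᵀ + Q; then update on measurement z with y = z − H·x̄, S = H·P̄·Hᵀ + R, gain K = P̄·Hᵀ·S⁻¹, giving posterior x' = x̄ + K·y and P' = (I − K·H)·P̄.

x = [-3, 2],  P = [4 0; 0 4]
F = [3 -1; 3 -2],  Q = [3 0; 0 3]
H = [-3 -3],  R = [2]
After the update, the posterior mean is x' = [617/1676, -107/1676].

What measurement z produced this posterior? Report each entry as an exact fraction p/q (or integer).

x̄ = F·x = [-11, -13]
P̄ = F·P·Fᵀ + Q = [43 44; 44 55]
S = H·P̄·Hᵀ + R = [1676]
K = P̄·Hᵀ·S⁻¹ = [-261/1676; -297/1676]
x' − x̄ = [19053/1676, 21681/1676] = K·y
y = (KᵀK)⁻¹·Kᵀ·(x' − x̄) = [-73]
z = y + H·x̄ = [-73] + [72] = [-1]

z = [-1]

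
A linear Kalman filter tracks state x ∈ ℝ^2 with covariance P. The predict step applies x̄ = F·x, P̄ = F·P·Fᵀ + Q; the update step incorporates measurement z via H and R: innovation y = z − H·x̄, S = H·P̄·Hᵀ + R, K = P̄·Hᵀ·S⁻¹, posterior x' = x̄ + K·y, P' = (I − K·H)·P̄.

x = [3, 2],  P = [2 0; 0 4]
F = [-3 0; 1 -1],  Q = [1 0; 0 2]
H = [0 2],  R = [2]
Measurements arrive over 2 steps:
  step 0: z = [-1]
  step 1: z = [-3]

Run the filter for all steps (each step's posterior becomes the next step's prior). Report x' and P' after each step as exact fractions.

step 0: x' = [-135/17, -7/17], P' = [251/17 -6/17; -6/17 8/17]
step 1: x' = [1880/209, -1043/627], P' = [4670/209 -257/209; -257/209 305/627]

step 0: x̄ = F·x = [-9, 1]
step 0: P̄ = F·P·Fᵀ + Q = [19 -6; -6 8]
step 0: y = z − H·x̄ = [-3]
step 0: S = H·P̄·Hᵀ + R = [34]
step 0: K = P̄·Hᵀ·S⁻¹ = [-6/17; 8/17]
step 0: x' = x̄ + K·y = [-135/17, -7/17]
step 0: P' = (I − K·H)·P̄ = [251/17 -6/17; -6/17 8/17]
step 1: x̄ = F·x = [405/17, -128/17]
step 1: P̄ = F·P·Fᵀ + Q = [2276/17 -771/17; -771/17 305/17]
step 1: y = z − H·x̄ = [205/17]
step 1: S = H·P̄·Hᵀ + R = [1254/17]
step 1: K = P̄·Hᵀ·S⁻¹ = [-257/209; 305/627]
step 1: x' = x̄ + K·y = [1880/209, -1043/627]
step 1: P' = (I − K·H)·P̄ = [4670/209 -257/209; -257/209 305/627]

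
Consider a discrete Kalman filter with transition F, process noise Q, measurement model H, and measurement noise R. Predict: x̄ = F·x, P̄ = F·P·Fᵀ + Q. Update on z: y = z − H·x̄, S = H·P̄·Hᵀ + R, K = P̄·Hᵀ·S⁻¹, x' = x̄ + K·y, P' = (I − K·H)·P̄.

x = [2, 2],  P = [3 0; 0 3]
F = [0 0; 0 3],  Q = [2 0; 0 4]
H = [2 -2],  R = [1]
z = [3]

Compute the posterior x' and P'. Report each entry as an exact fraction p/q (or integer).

x' = [60/133, -132/133]
P' = [250/133 248/133; 248/133 279/133]

x̄ = F·x = [0, 6]
P̄ = F·P·Fᵀ + Q = [2 0; 0 31]
y = z − H·x̄ = [15]
S = H·P̄·Hᵀ + R = [133]
K = P̄·Hᵀ·S⁻¹ = [4/133; -62/133]
x' = x̄ + K·y = [60/133, -132/133]
P' = (I − K·H)·P̄ = [250/133 248/133; 248/133 279/133]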